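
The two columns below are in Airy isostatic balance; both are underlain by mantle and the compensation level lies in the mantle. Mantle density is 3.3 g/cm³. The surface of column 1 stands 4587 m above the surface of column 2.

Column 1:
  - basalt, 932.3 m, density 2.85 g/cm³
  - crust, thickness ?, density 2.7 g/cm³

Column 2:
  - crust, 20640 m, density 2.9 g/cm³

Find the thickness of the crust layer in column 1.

Take the compensation level at the base of the deeper column (depth z_c below the surface of column 1) and equate Σ ρ_i t_i down to z_c; mantle fills any gap and the z_c terms cancel.
Column 1: 932.3×2.85 + x×2.7 + (z_c − 932.3 − x)×3.3
Column 2: 4587×0 + 20640×2.9 + (z_c − 4587 − 20640)×3.3
The z_c×3.3 term appears on both sides and cancels. Collect the known terms of each column as K = Σ(ρt)_known − 3.3 × (depth of known layers): K_1 = 2657.055 − 3.3×932.3 = −419.535; K_2 = 59856 − 3.3×(4587 + 20640) = −23393.1.
Balance: K_1 − x×(3.3 − 2.7) = K_2, so x = (K_1 − K_2)/(3.3 − 2.7) = 22973.6/0.6 = 38300 m.

38300 m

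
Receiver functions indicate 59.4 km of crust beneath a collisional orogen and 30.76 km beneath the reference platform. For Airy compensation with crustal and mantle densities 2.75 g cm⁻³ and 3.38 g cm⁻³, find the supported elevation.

5.34 km

Excess crust Δ = 59.4 km − 30.76 km = 28.64 km, split between elevation h and root r with h + r = Δ.
Airy balance ρ_c h = (ρ_m − ρ_c) r gives r = h ρ_c/(ρ_m − ρ_c), so h (1 + ρ_c/(ρ_m − ρ_c)) = Δ, i.e. h = Δ (ρ_m − ρ_c)/ρ_m.
h = 28.64 km × 0.63/3.38 = 5.34 km.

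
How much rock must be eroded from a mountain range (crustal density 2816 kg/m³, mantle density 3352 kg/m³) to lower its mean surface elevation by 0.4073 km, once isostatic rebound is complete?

Net drop Δ = e − u = e − e ρ_c/ρ_m = e (ρ_m − ρ_c)/ρ_m.
e = Δ ρ_m/(ρ_m − ρ_c) = 0.4073 km × 3352/536 = 2.55 km.

2.55 km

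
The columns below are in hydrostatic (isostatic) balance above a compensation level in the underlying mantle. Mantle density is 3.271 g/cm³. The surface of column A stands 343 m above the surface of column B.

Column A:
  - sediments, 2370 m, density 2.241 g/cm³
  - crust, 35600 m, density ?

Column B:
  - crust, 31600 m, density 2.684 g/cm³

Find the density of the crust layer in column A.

Take the compensation level at the base of the deeper column (depth z_c below the surface of column A) and equate Σ ρ_i t_i down to z_c; mantle fills any gap and the z_c terms cancel.
Column A: 2370×2.241 + 35600×ρ + (z_c − 37970)×3.271
Column B: 343×0 + 31600×2.684 + (z_c − 343 − 31600)×3.271
The z_c×3.271 term appears on both sides and cancels. Collect the known terms of each column as K = Σ(ρt)_known − 3.271 × (depth of known layers): K_A = 5311.17 − 3.271×37970 = −118888.7; K_B = 84814.4 − 3.271×(343 + 31600) = −19671.153.
Balance: K_A + 35600×ρ = K_B, so ρ = (K_B − K_A)/35600 = 99217.5/35600 = 2.79 g/cm³.

2.79 g/cm³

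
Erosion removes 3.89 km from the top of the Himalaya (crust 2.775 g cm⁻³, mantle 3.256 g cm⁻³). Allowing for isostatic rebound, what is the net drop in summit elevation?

0.575 km

Rebound u = e ρ_c/ρ_m = 3.89 km × 2.775/3.256 = 3.315 km.
Net surface drop = e − u = 3.89 km − 3.315 km = e (ρ_m − ρ_c)/ρ_m = 0.575 km.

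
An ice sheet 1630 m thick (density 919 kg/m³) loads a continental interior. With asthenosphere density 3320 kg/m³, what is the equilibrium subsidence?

Balancing pressure at the compensation depth: the ice load ρ_ice t is balanced by mantle displaced below, ρ_m s.
s = t ρ_ice / ρ_m = 1630 m × 919/3320 = 451 m.

451 m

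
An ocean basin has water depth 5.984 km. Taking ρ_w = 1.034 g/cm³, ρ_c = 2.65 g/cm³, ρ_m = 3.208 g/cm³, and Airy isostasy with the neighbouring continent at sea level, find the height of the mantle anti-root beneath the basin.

In Airy isostatic equilibrium: replacing crust with seawater at the top is compensated by replacing crust with mantle at the base: d (ρ_c − ρ_w) = a (ρ_m − ρ_c).
a = d (ρ_c − ρ_w)/(ρ_m − ρ_c) = 5.984 km × 1.616/0.558 = 17.3 km.

17.3 km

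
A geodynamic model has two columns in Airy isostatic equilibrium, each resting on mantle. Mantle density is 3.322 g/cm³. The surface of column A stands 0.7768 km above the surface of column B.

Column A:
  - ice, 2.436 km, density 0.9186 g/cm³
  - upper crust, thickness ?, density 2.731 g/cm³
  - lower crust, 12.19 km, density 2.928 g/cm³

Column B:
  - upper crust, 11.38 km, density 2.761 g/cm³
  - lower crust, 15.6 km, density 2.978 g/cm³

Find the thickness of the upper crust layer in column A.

6.22 km

Take the compensation level at the base of the deeper column (depth z_c below the surface of column A) and equate Σ ρ_i t_i down to z_c; mantle fills any gap and the z_c terms cancel.
Column A: 2.436×0.9186 + x×2.731 + 12.19×2.928 + (z_c − 14.626 − x)×3.322
Column B: 0.7768×0 + 11.38×2.761 + 15.6×2.978 + (z_c − 0.7768 − 26.98)×3.322
The z_c×3.322 term appears on both sides and cancels. Collect the known terms of each column as K = Σ(ρt)_known − 3.322 × (depth of known layers): K_A = 37.9300296 − 3.322×14.626 = −10.6575424; K_B = 77.87698 − 3.322×(0.7768 + 26.98) = −14.3311096.
Balance: K_A − x×(3.322 − 2.731) = K_B, so x = (K_A − K_B)/(3.322 − 2.731) = 3.67357/0.591 = 6.22 km.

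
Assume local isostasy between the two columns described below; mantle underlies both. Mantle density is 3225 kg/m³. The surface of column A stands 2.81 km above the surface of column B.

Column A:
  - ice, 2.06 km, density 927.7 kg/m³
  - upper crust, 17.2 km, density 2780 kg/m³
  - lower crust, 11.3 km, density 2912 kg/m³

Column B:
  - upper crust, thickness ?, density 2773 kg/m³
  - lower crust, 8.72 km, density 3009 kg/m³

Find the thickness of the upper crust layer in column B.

11 km

Take the compensation level at the base of the deeper column (depth z_c below the surface of column A) and equate Σ ρ_i t_i down to z_c; mantle fills any gap and the z_c terms cancel.
Column A: 2.06×927.7 + 17.2×2780 + 11.3×2912 + (z_c − 30.56)×3225
Column B: 2.81×0 + x×2773 + 8.72×3009 + (z_c − 2.81 − 8.72 − x)×3225
The z_c×3225 term appears on both sides and cancels. Collect the known terms of each column as K = Σ(ρt)_known − 3225 × (depth of known layers): K_A = 82632.662 − 3225×30.56 = −15923.338; K_B = 26238.48 − 3225×(2.81 + 8.72) = −10945.77.
Balance: K_A = K_B − x×(3225 − 2773), so x = (K_B − K_A)/(3225 − 2773) = 4977.57/452 = 11 km.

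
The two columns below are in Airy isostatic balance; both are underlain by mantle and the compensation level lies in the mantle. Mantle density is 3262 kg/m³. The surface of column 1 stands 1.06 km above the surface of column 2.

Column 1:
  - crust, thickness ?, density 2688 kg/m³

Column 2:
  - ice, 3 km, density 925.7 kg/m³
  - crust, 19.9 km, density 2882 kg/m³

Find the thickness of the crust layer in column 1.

Take the compensation level at the base of the deeper column (depth z_c below the surface of column 1) and equate Σ ρ_i t_i down to z_c; mantle fills any gap and the z_c terms cancel.
Column 1: x×2688 + (z_c − 0 − x)×3262
Column 2: 1.06×0 + 3×925.7 + 19.9×2882 + (z_c − 1.06 − 22.9)×3262
The z_c×3262 term appears on both sides and cancels. Collect the known terms of each column as K = Σ(ρt)_known − 3262 × (depth of known layers): K_1 = 0 − 3262×0 = 0; K_2 = 60128.9 − 3262×(1.06 + 22.9) = −18028.62.
Balance: K_1 − x×(3262 − 2688) = K_2, so x = (K_1 − K_2)/(3262 − 2688) = 18028.6/574 = 31.4 km.

31.4 km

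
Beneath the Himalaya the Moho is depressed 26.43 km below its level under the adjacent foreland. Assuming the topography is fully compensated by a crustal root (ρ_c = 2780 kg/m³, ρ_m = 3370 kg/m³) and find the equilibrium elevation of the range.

5.61 km

Isostatic balance requires: ρ_c h = (ρ_m − ρ_c) r.
h = r (ρ_m − ρ_c) / ρ_c = 26.43 km × (3370 − 2780) / 2780 = 5.61 km.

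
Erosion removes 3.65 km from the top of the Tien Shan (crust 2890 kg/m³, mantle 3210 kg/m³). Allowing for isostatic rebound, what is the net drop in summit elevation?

Rebound u = e ρ_c/ρ_m = 3.65 km × 2890/3210 = 3.286 km.
Net surface drop = e − u = 3.65 km − 3.286 km = e (ρ_m − ρ_c)/ρ_m = 0.364 km.

0.364 km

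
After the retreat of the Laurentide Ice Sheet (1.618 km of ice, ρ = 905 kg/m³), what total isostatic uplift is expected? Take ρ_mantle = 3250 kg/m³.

Removing the load lets mantle flow back in; uplift u satisfies ρ_ice t = ρ_m u.
u = t ρ_ice/ρ_m = 1.618 km × 905/3250 = 0.451 km.

0.451 km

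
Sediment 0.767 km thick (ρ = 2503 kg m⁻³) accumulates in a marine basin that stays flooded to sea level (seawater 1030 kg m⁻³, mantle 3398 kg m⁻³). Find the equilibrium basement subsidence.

0.477 km

Submarine loading: the sediment displaces seawater, and the subsidence is in turn flooded, so s (ρ_m − ρ_w) = t (ρ_sed − ρ_w).
s = 0.767 km × (2503 − 1030) / (3398 − 1030) = 0.477 km.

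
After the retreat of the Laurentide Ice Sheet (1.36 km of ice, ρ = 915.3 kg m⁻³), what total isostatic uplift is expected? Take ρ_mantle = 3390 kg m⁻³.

Removing the load lets mantle flow back in; uplift u satisfies ρ_ice t = ρ_m u.
u = t ρ_ice/ρ_m = 1.36 km × 915.3/3390 = 0.367 km.

0.367 km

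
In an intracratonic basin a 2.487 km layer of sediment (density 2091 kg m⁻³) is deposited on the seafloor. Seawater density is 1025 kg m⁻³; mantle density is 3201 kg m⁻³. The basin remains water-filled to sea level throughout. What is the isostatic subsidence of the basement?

1.22 km

Submarine loading: the sediment displaces seawater, and the subsidence is in turn flooded, so s (ρ_m − ρ_w) = t (ρ_sed − ρ_w).
s = 2.487 km × (2091 − 1025) / (3201 − 1025) = 1.22 km.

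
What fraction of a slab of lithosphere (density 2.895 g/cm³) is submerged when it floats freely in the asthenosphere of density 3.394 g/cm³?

Submerged fraction = ρ_obj/ρ_fluid = 2.895/3.394 = 85.3%.

85.3%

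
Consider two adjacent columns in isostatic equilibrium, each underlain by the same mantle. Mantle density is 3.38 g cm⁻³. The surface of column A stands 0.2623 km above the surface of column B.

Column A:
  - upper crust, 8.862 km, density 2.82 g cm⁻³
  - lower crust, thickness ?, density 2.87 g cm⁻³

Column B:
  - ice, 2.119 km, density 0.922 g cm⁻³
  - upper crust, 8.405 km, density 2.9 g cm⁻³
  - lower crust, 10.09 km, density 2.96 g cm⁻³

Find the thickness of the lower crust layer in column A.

18.4 km

Take the compensation level at the base of the deeper column (depth z_c below the surface of column A) and equate Σ ρ_i t_i down to z_c; mantle fills any gap and the z_c terms cancel.
Column A: 8.862×2.82 + x×2.87 + (z_c − 8.862 − x)×3.38
Column B: 0.2623×0 + 2.119×0.922 + 8.405×2.9 + 10.09×2.96 + (z_c − 0.2623 − 20.614)×3.38
The z_c×3.38 term appears on both sides and cancels. Collect the known terms of each column as K = Σ(ρt)_known − 3.38 × (depth of known layers): K_A = 24.99084 − 3.38×8.862 = −4.96272; K_B = 56.194618 − 3.38×(0.2623 + 20.614) = −14.367276.
Balance: K_A − x×(3.38 − 2.87) = K_B, so x = (K_A − K_B)/(3.38 − 2.87) = 9.40456/0.51 = 18.4 km.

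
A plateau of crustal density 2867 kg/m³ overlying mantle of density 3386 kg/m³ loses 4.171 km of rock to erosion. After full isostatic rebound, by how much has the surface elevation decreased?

0.639 km

Rebound u = e ρ_c/ρ_m = 4.171 km × 2867/3386 = 3.532 km.
Net surface drop = e − u = 4.171 km − 3.532 km = e (ρ_m − ρ_c)/ρ_m = 0.639 km.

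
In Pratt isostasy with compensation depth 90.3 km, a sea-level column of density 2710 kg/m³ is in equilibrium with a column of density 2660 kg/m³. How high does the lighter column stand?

1.7 km

ρ_ref D = ρ (D + h) → h = D (ρ_ref − ρ)/ρ.
h = 90.3 km × (2710 − 2660)/2660 = 1.7 km.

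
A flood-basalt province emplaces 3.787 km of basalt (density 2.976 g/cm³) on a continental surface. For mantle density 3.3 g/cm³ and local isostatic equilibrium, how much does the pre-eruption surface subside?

3.42 km

Subaerial loading: s = t ρ_load / ρ_m.
s = 3.787 km × 2.976/3.3 = 3.42 km.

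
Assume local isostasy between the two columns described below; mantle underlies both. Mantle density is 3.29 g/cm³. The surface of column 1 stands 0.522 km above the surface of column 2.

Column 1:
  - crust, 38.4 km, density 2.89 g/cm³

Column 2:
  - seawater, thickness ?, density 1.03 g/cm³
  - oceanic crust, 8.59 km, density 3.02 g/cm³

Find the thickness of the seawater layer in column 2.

Take the compensation level at the base of the deeper column (depth z_c below the surface of column 1) and equate Σ ρ_i t_i down to z_c; mantle fills any gap and the z_c terms cancel.
Column 1: 38.4×2.89 + (z_c − 38.4)×3.29
Column 2: 0.522×0 + x×1.03 + 8.59×3.02 + (z_c − 0.522 − 8.59 − x)×3.29
The z_c×3.29 term appears on both sides and cancels. Collect the known terms of each column as K = Σ(ρt)_known − 3.29 × (depth of known layers): K_1 = 110.976 − 3.29×38.4 = −15.36; K_2 = 25.9418 − 3.29×(0.522 + 8.59) = −4.03668.
Balance: K_1 = K_2 − x×(3.29 − 1.03), so x = (K_2 − K_1)/(3.29 − 1.03) = 11.3233/2.26 = 5.01 km.

5.01 km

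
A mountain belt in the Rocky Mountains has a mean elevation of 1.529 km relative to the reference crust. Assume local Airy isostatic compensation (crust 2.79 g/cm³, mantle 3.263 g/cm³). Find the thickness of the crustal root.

9.02 km

Equating mass per unit area of the two columns: the weight of the topography is balanced by the buoyancy of the root, ρ_c h = (ρ_m − ρ_c) r.
r = h · ρ_c / (ρ_m − ρ_c) = 1.529 km × 2.79 / (3.263 − 2.79) = 9.02 km.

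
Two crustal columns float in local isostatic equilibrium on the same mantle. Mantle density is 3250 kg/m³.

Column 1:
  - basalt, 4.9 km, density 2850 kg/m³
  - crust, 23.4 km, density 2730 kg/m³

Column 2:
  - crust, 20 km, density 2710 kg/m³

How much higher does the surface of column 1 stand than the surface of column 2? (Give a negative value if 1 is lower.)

1.02 km

For any compensation level in the mantle, the mantle terms cancel and isostasy reduces to e = (Σt_1 − Σt_2) − (Σ(ρt)_1 − Σ(ρt)_2) / ρ_m.
Σt_1 = 28.3 km; Σt_2 = 20 km; Σ(ρt)_1 = 77847; Σ(ρt)_2 = 54200 (in km·kg/m³).
e = (28.3 − 20) − (77847 − 54200) / 3250 = 1.02 km.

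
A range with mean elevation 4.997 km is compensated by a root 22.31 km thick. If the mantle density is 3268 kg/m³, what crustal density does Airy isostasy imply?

ρ_c h = (ρ_m − ρ_c) r → ρ_c (h + r) = ρ_m r → ρ_c = ρ_m r / (h + r).
ρ_c = 3268 × 22.31 km / (4.997 km + 22.31 km) = 2670 kg/m³.

2670 kg/m³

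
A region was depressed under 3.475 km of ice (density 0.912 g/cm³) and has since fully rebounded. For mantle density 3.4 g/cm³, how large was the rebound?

Removing the load lets mantle flow back in; uplift u satisfies ρ_ice t = ρ_m u.
u = t ρ_ice/ρ_m = 3.475 km × 0.912/3.4 = 0.932 km.

0.932 km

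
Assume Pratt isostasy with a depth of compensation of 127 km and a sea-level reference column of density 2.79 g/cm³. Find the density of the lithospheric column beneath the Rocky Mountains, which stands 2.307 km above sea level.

2.74 g/cm³

Pratt balance: ρ_ref D = ρ (D + h).
ρ = ρ_ref D/(D + h) = 2.79 × 127 km/(127 km + 2.307 km) = 2.74 g/cm³.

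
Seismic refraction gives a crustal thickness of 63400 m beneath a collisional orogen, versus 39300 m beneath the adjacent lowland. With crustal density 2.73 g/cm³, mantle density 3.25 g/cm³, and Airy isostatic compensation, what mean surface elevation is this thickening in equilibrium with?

3860 m

Excess crust Δ = 63400 m − 39300 m = 24100 m, split between elevation h and root r with h + r = Δ.
Airy balance ρ_c h = (ρ_m − ρ_c) r gives r = h ρ_c/(ρ_m − ρ_c), so h (1 + ρ_c/(ρ_m − ρ_c)) = Δ, i.e. h = Δ (ρ_m − ρ_c)/ρ_m.
h = 24100 m × 0.52/3.25 = 3860 m.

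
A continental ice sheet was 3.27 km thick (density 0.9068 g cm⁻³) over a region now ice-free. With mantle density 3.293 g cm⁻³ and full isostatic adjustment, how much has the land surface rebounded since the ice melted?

0.9 km

Removing the load lets mantle flow back in; uplift u satisfies ρ_ice t = ρ_m u.
u = t ρ_ice/ρ_m = 3.27 km × 0.9068/3.293 = 0.9 km.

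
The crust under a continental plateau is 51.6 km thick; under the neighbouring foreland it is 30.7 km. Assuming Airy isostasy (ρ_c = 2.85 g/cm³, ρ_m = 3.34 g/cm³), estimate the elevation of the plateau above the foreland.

Excess crust Δ = 51.6 km − 30.7 km = 20.9 km, split between elevation h and root r with h + r = Δ.
Airy balance ρ_c h = (ρ_m − ρ_c) r gives r = h ρ_c/(ρ_m − ρ_c), so h (1 + ρ_c/(ρ_m − ρ_c)) = Δ, i.e. h = Δ (ρ_m − ρ_c)/ρ_m.
h = 20.9 km × 0.49/3.34 = 3.07 km.

3.07 km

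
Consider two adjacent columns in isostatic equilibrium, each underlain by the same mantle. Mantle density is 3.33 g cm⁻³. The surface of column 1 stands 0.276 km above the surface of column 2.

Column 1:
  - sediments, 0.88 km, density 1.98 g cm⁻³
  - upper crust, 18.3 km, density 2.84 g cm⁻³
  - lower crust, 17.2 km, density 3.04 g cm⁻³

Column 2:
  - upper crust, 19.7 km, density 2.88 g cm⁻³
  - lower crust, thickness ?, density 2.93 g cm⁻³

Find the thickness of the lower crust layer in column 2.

Take the compensation level at the base of the deeper column (depth z_c below the surface of column 1) and equate Σ ρ_i t_i down to z_c; mantle fills any gap and the z_c terms cancel.
Column 1: 0.88×1.98 + 18.3×2.84 + 17.2×3.04 + (z_c − 36.38)×3.33
Column 2: 0.276×0 + 19.7×2.88 + x×2.93 + (z_c − 0.276 − 19.7 − x)×3.33
The z_c×3.33 term appears on both sides and cancels. Collect the known terms of each column as K = Σ(ρt)_known − 3.33 × (depth of known layers): K_1 = 106.0024 − 3.33×36.38 = −15.143; K_2 = 56.736 − 3.33×(0.276 + 19.7) = −9.78408.
Balance: K_1 = K_2 − x×(3.33 − 2.93), so x = (K_2 − K_1)/(3.33 − 2.93) = 5.35892/0.4 = 13.4 km.

13.4 km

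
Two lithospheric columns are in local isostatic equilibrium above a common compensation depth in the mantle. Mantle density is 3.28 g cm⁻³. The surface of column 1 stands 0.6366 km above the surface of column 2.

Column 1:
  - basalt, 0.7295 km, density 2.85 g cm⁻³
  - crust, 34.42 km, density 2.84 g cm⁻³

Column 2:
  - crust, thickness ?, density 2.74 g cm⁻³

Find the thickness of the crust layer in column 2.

24.8 km

Take the compensation level at the base of the deeper column (depth z_c below the surface of column 1) and equate Σ ρ_i t_i down to z_c; mantle fills any gap and the z_c terms cancel.
Column 1: 0.7295×2.85 + 34.42×2.84 + (z_c − 35.1495)×3.28
Column 2: 0.6366×0 + x×2.74 + (z_c − 0.6366 − 0 − x)×3.28
The z_c×3.28 term appears on both sides and cancels. Collect the known terms of each column as K = Σ(ρt)_known − 3.28 × (depth of known layers): K_1 = 99.831875 − 3.28×35.1495 = −15.458485; K_2 = 0 − 3.28×(0.6366 + 0) = −2.088048.
Balance: K_1 = K_2 − x×(3.28 − 2.74), so x = (K_2 − K_1)/(3.28 − 2.74) = 13.3704/0.54 = 24.8 km.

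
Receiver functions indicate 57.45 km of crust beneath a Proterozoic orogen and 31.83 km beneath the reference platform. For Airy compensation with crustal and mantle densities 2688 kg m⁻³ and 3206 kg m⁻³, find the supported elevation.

4.14 km

Excess crust Δ = 57.45 km − 31.83 km = 25.62 km, split between elevation h and root r with h + r = Δ.
Airy balance ρ_c h = (ρ_m − ρ_c) r gives r = h ρ_c/(ρ_m − ρ_c), so h (1 + ρ_c/(ρ_m − ρ_c)) = Δ, i.e. h = Δ (ρ_m − ρ_c)/ρ_m.
h = 25.62 km × 518/3206 = 4.14 km.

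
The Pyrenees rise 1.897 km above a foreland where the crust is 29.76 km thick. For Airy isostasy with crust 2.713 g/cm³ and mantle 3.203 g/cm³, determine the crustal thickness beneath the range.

Root depth r = h ρ_c / (ρ_m − ρ_c) = 1.897 km × 2.713 / 0.49 = 10.5 km.
Total thickness = T + h + r = 29.76 km + 1.897 km + 10.5 km = 42.2 km.

42.2 km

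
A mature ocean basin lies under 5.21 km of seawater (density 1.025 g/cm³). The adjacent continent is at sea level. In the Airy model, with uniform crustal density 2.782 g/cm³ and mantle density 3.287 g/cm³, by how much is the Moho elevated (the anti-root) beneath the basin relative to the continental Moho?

Balancing pressure at the compensation depth: replacing crust with seawater at the top is compensated by replacing crust with mantle at the base: d (ρ_c − ρ_w) = a (ρ_m − ρ_c).
a = d (ρ_c − ρ_w)/(ρ_m − ρ_c) = 5.21 km × 1.757/0.505 = 18.1 km.

18.1 km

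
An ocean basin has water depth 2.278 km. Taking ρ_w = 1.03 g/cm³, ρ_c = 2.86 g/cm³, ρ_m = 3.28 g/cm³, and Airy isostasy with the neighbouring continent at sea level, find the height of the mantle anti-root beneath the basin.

9.93 km

In Airy isostatic equilibrium: replacing crust with seawater at the top is compensated by replacing crust with mantle at the base: d (ρ_c − ρ_w) = a (ρ_m − ρ_c).
a = d (ρ_c − ρ_w)/(ρ_m − ρ_c) = 2.278 km × 1.83/0.42 = 9.93 km.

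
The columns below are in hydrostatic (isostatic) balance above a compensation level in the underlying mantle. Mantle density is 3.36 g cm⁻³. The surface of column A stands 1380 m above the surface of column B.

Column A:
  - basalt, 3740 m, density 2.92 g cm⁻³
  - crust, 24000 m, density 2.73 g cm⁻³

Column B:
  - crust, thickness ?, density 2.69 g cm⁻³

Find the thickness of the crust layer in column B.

18100 m

Take the compensation level at the base of the deeper column (depth z_c below the surface of column A) and equate Σ ρ_i t_i down to z_c; mantle fills any gap and the z_c terms cancel.
Column A: 3740×2.92 + 24000×2.73 + (z_c − 27740)×3.36
Column B: 1380×0 + x×2.69 + (z_c − 1380 − 0 − x)×3.36
The z_c×3.36 term appears on both sides and cancels. Collect the known terms of each column as K = Σ(ρt)_known − 3.36 × (depth of known layers): K_A = 76440.8 − 3.36×27740 = −16765.6; K_B = 0 − 3.36×(1380 + 0) = −4636.8.
Balance: K_A = K_B − x×(3.36 − 2.69), so x = (K_B − K_A)/(3.36 − 2.69) = 12128.8/0.67 = 18100 m.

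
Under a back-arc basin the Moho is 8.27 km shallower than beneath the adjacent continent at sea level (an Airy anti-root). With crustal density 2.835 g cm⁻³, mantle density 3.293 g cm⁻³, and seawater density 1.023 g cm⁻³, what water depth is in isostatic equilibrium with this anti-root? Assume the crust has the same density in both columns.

Replacing a thickness d of crust by seawater at the top must be balanced by replacing crust with mantle at the base: d (ρ_c − ρ_w) = a (ρ_m − ρ_c).
d = a (ρ_m − ρ_c)/(ρ_c − ρ_w) = 8.27 km × 0.458/1.812 = 2.09 km.

2.09 km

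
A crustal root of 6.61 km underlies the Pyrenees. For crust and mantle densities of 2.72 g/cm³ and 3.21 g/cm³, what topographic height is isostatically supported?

1.19 km

For local isostatic compensation: ρ_c h = (ρ_m − ρ_c) r.
h = r (ρ_m − ρ_c) / ρ_c = 6.61 km × (3.21 − 2.72) / 2.72 = 1.19 km.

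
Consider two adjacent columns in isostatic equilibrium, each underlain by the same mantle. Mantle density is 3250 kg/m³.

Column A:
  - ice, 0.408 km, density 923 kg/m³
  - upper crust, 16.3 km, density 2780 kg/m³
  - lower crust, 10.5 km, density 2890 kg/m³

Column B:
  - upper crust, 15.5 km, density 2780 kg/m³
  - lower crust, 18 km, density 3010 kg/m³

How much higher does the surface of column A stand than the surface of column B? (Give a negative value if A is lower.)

For any compensation level in the mantle, the mantle terms cancel and isostasy reduces to e = (Σt_A − Σt_B) − (Σ(ρt)_A − Σ(ρt)_B) / ρ_m.
Σt_A = 27.208 km; Σt_B = 33.5 km; Σ(ρt)_A = 76035.584; Σ(ρt)_B = 97270 (in km·kg/m³).
e = (27.208 − 33.5) − (76035.584 − 97270) / 3250 = 0.242 km.

0.242 km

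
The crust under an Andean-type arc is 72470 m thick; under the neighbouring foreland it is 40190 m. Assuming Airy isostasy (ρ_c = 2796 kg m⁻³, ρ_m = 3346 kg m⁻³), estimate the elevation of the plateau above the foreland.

Excess crust Δ = 72470 m − 40190 m = 32280 m, split between elevation h and root r with h + r = Δ.
Airy balance ρ_c h = (ρ_m − ρ_c) r gives r = h ρ_c/(ρ_m − ρ_c), so h (1 + ρ_c/(ρ_m − ρ_c)) = Δ, i.e. h = Δ (ρ_m − ρ_c)/ρ_m.
h = 32280 m × 550/3346 = 5310 m.

5310 m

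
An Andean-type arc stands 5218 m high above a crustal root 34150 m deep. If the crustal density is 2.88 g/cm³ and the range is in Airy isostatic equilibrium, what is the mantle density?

3.32 g/cm³

Airy balance: ρ_c h = (ρ_m − ρ_c) r → ρ_m = ρ_c (1 + h/r).
ρ_m = 2.88 × (1 + 5218 m/34150 m) = 3.32 g/cm³.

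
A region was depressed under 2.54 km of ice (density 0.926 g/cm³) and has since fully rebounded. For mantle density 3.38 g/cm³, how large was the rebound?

0.696 km

Removing the load lets mantle flow back in; uplift u satisfies ρ_ice t = ρ_m u.
u = t ρ_ice/ρ_m = 2.54 km × 0.926/3.38 = 0.696 km.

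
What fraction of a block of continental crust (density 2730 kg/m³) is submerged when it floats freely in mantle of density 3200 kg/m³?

85.3%

Submerged fraction = ρ_obj/ρ_fluid = 2730/3200 = 85.3%.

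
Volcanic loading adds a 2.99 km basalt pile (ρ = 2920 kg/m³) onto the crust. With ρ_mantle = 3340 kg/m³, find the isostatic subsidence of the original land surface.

Subaerial loading: s = t ρ_load / ρ_m.
s = 2.99 km × 2920/3340 = 2.61 km.

2.61 km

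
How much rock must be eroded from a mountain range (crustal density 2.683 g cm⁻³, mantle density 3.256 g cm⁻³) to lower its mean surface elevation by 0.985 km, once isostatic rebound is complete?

Net drop Δ = e − u = e − e ρ_c/ρ_m = e (ρ_m − ρ_c)/ρ_m.
e = Δ ρ_m/(ρ_m − ρ_c) = 0.985 km × 3.256/0.573 = 5.6 km.

5.6 km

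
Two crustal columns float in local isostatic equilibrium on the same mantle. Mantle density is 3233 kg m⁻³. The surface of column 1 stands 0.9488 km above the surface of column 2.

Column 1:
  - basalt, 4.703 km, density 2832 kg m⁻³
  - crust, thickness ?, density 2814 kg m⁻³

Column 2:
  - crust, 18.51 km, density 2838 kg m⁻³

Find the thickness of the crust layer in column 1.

Take the compensation level at the base of the deeper column (depth z_c below the surface of column 1) and equate Σ ρ_i t_i down to z_c; mantle fills any gap and the z_c terms cancel.
Column 1: 4.703×2832 + x×2814 + (z_c − 4.703 − x)×3233
Column 2: 0.9488×0 + 18.51×2838 + (z_c − 0.9488 − 18.51)×3233
The z_c×3233 term appears on both sides and cancels. Collect the known terms of each column as K = Σ(ρt)_known − 3233 × (depth of known layers): K_1 = 13318.896 − 3233×4.703 = −1885.903; K_2 = 52531.38 − 3233×(0.9488 + 18.51) = −10378.9204.
Balance: K_1 − x×(3233 − 2814) = K_2, so x = (K_1 − K_2)/(3233 − 2814) = 8493.02/419 = 20.3 km.

20.3 km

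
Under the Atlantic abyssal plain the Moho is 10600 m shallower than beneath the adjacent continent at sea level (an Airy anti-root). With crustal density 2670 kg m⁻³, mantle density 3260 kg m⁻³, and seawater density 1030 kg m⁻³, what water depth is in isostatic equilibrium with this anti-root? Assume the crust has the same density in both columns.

3810 m

Replacing a thickness d of crust by seawater at the top must be balanced by replacing crust with mantle at the base: d (ρ_c − ρ_w) = a (ρ_m − ρ_c).
d = a (ρ_m − ρ_c)/(ρ_c − ρ_w) = 10600 m × 590/1640 = 3810 m.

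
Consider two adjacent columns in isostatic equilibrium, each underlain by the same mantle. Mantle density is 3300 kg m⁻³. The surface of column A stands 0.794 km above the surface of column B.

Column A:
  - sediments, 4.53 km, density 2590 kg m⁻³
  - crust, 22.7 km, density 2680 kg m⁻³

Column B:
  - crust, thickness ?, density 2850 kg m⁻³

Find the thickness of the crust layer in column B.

Take the compensation level at the base of the deeper column (depth z_c below the surface of column A) and equate Σ ρ_i t_i down to z_c; mantle fills any gap and the z_c terms cancel.
Column A: 4.53×2590 + 22.7×2680 + (z_c − 27.23)×3300
Column B: 0.794×0 + x×2850 + (z_c − 0.794 − 0 − x)×3300
The z_c×3300 term appears on both sides and cancels. Collect the known terms of each column as K = Σ(ρt)_known − 3300 × (depth of known layers): K_A = 72568.7 − 3300×27.23 = −17290.3; K_B = 0 − 3300×(0.794 + 0) = −2620.2.
Balance: K_A = K_B − x×(3300 − 2850), so x = (K_B − K_A)/(3300 − 2850) = 14670.1/450 = 32.6 km.

32.6 km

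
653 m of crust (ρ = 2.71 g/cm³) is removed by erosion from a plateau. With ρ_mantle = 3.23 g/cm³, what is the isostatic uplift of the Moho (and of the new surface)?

Unloading: uplift u = e ρ_c/ρ_m = 653 m × 2.71/3.23 = 548 m.

548 m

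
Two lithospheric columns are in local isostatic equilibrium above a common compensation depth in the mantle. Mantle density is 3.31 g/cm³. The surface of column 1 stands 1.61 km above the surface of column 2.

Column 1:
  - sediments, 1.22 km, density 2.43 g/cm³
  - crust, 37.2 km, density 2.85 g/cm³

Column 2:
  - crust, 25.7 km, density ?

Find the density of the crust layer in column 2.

Take the compensation level at the base of the deeper column (depth z_c below the surface of column 1) and equate Σ ρ_i t_i down to z_c; mantle fills any gap and the z_c terms cancel.
Column 1: 1.22×2.43 + 37.2×2.85 + (z_c − 38.42)×3.31
Column 2: 1.61×0 + 25.7×ρ + (z_c − 1.61 − 25.7)×3.31
The z_c×3.31 term appears on both sides and cancels. Collect the known terms of each column as K = Σ(ρt)_known − 3.31 × (depth of known layers): K_1 = 108.9846 − 3.31×38.42 = −18.1856; K_2 = 0 − 3.31×(1.61 + 25.7) = −90.3961.
Balance: K_1 = K_2 + 25.7×ρ, so ρ = (K_1 − K_2)/25.7 = 72.2105/25.7 = 2.81 g/cm³.

2.81 g/cm³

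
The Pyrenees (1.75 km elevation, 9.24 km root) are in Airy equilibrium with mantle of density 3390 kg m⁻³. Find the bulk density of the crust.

2850 kg m⁻³

ρ_c h = (ρ_m − ρ_c) r → ρ_c (h + r) = ρ_m r → ρ_c = ρ_m r / (h + r).
ρ_c = 3390 × 9.24 km / (1.75 km + 9.24 km) = 2850 kg m⁻³.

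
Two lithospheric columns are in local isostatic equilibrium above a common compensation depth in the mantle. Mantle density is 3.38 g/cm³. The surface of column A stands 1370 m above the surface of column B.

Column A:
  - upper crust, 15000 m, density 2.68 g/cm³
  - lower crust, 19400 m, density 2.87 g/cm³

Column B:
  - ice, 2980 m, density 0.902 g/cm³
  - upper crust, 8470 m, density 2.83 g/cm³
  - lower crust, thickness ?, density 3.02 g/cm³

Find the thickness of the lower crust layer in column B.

10300 m

Take the compensation level at the base of the deeper column (depth z_c below the surface of column A) and equate Σ ρ_i t_i down to z_c; mantle fills any gap and the z_c terms cancel.
Column A: 15000×2.68 + 19400×2.87 + (z_c − 34400)×3.38
Column B: 1370×0 + 2980×0.902 + 8470×2.83 + x×3.02 + (z_c − 1370 − 11450 − x)×3.38
The z_c×3.38 term appears on both sides and cancels. Collect the known terms of each column as K = Σ(ρt)_known − 3.38 × (depth of known layers): K_A = 95878 − 3.38×34400 = −20394; K_B = 26658.06 − 3.38×(1370 + 11450) = −16673.54.
Balance: K_A = K_B − x×(3.38 − 3.02), so x = (K_B − K_A)/(3.38 − 3.02) = 3720.46/0.36 = 10300 m.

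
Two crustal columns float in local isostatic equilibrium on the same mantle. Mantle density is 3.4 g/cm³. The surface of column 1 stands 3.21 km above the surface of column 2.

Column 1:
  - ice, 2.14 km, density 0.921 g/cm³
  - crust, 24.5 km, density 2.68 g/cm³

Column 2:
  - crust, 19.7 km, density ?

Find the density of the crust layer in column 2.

2.79 g/cm³

Take the compensation level at the base of the deeper column (depth z_c below the surface of column 1) and equate Σ ρ_i t_i down to z_c; mantle fills any gap and the z_c terms cancel.
Column 1: 2.14×0.921 + 24.5×2.68 + (z_c − 26.64)×3.4
Column 2: 3.21×0 + 19.7×ρ + (z_c − 3.21 − 19.7)×3.4
The z_c×3.4 term appears on both sides and cancels. Collect the known terms of each column as K = Σ(ρt)_known − 3.4 × (depth of known layers): K_1 = 67.63094 − 3.4×26.64 = −22.94506; K_2 = 0 − 3.4×(3.21 + 19.7) = −77.894.
Balance: K_1 = K_2 + 19.7×ρ, so ρ = (K_1 − K_2)/19.7 = 54.9489/19.7 = 2.79 g/cm³.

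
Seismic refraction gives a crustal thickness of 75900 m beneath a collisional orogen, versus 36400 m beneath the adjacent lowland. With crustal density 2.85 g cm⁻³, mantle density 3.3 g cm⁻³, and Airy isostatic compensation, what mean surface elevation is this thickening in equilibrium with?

Excess crust Δ = 75900 m − 36400 m = 39500 m, split between elevation h and root r with h + r = Δ.
Airy balance ρ_c h = (ρ_m − ρ_c) r gives r = h ρ_c/(ρ_m − ρ_c), so h (1 + ρ_c/(ρ_m − ρ_c)) = Δ, i.e. h = Δ (ρ_m − ρ_c)/ρ_m.
h = 39500 m × 0.45/3.3 = 5390 m.

5390 m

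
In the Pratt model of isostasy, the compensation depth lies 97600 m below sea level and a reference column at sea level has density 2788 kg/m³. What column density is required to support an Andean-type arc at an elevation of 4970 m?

Pratt balance: ρ_ref D = ρ (D + h).
ρ = ρ_ref D/(D + h) = 2788 × 97600 m/(97600 m + 4970 m) = 2650 kg/m³.

2650 kg/m³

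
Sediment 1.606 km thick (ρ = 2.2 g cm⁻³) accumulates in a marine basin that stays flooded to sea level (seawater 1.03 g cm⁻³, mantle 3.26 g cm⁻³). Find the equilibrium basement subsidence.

Submarine loading: the sediment displaces seawater, and the subsidence is in turn flooded, so s (ρ_m − ρ_w) = t (ρ_sed − ρ_w).
s = 1.606 km × (2.2 − 1.03) / (3.26 − 1.03) = 0.843 km.

0.843 km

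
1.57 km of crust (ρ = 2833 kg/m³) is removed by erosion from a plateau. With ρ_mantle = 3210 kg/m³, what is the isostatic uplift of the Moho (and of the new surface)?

1.39 km

Unloading: uplift u = e ρ_c/ρ_m = 1.57 km × 2833/3210 = 1.39 km.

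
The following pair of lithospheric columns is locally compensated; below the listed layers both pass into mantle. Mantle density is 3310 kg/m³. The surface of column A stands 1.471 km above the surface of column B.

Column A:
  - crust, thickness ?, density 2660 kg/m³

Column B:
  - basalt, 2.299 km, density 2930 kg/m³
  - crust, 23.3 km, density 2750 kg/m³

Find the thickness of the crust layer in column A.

Take the compensation level at the base of the deeper column (depth z_c below the surface of column A) and equate Σ ρ_i t_i down to z_c; mantle fills any gap and the z_c terms cancel.
Column A: x×2660 + (z_c − 0 − x)×3310
Column B: 1.471×0 + 2.299×2930 + 23.3×2750 + (z_c − 1.471 − 25.599)×3310
The z_c×3310 term appears on both sides and cancels. Collect the known terms of each column as K = Σ(ρt)_known − 3310 × (depth of known layers): K_A = 0 − 3310×0 = 0; K_B = 70811.07 − 3310×(1.471 + 25.599) = −18790.63.
Balance: K_A − x×(3310 − 2660) = K_B, so x = (K_A − K_B)/(3310 − 2660) = 18790.6/650 = 28.9 km.

28.9 km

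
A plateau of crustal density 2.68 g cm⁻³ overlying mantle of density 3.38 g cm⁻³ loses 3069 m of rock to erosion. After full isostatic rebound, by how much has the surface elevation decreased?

Rebound u = e ρ_c/ρ_m = 3069 m × 2.68/3.38 = 2433 m.
Net surface drop = e − u = 3069 m − 2433 m = e (ρ_m − ρ_c)/ρ_m = 636 m.

636 m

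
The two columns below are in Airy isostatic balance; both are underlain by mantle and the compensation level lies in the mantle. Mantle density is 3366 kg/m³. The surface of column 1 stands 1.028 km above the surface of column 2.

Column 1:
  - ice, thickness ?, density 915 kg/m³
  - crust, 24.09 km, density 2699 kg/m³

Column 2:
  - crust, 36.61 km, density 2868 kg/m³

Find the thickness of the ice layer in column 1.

Take the compensation level at the base of the deeper column (depth z_c below the surface of column 1) and equate Σ ρ_i t_i down to z_c; mantle fills any gap and the z_c terms cancel.
Column 1: x×915 + 24.09×2699 + (z_c − 24.09 − x)×3366
Column 2: 1.028×0 + 36.61×2868 + (z_c − 1.028 − 36.61)×3366
The z_c×3366 term appears on both sides and cancels. Collect the known terms of each column as K = Σ(ρt)_known − 3366 × (depth of known layers): K_1 = 65018.91 − 3366×24.09 = −16068.03; K_2 = 104997.48 − 3366×(1.028 + 36.61) = −21692.028.
Balance: K_1 − x×(3366 − 915) = K_2, so x = (K_1 − K_2)/(3366 − 915) = 5624/2451 = 2.29 km.

2.29 km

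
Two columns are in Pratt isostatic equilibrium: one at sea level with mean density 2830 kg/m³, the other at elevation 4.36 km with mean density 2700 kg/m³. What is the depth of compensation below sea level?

90.6 km

ρ_ref D = ρ (D + h) → D (ρ_ref − ρ) = ρ h.
D = ρ h/(ρ_ref − ρ) = 2700 × 4.36 km/(2830 − 2700) = 90.6 km.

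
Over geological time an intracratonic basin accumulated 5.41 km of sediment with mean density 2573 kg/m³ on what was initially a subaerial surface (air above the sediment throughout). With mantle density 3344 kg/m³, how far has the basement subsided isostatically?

Subaerial load: s = t ρ_sed / ρ_m = 5.41 km × 2573/3344 = 4.16 km.

4.16 km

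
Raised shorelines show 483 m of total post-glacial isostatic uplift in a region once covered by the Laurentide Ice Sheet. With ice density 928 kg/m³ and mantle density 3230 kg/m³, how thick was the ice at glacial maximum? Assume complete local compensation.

1680 m

u = t ρ_ice/ρ_m → t = u ρ_m/ρ_ice = 483 m × 3230/928 = 1680 m.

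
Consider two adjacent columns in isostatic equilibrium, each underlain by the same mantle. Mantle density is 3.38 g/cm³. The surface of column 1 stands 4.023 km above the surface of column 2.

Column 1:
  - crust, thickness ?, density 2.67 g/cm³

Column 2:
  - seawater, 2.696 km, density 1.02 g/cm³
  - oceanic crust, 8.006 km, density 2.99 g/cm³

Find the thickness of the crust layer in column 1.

Take the compensation level at the base of the deeper column (depth z_c below the surface of column 1) and equate Σ ρ_i t_i down to z_c; mantle fills any gap and the z_c terms cancel.
Column 1: x×2.67 + (z_c − 0 − x)×3.38
Column 2: 4.023×0 + 2.696×1.02 + 8.006×2.99 + (z_c − 4.023 − 10.702)×3.38
The z_c×3.38 term appears on both sides and cancels. Collect the known terms of each column as K = Σ(ρt)_known − 3.38 × (depth of known layers): K_1 = 0 − 3.38×0 = 0; K_2 = 26.68786 − 3.38×(4.023 + 10.702) = −23.08264.
Balance: K_1 − x×(3.38 − 2.67) = K_2, so x = (K_1 − K_2)/(3.38 − 2.67) = 23.0826/0.71 = 32.5 km.

32.5 km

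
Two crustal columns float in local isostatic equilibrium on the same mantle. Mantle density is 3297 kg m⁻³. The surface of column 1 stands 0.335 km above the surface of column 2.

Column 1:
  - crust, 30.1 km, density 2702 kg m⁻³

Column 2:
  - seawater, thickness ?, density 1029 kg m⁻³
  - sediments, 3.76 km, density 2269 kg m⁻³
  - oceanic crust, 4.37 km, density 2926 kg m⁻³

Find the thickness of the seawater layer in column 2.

4.99 km

Take the compensation level at the base of the deeper column (depth z_c below the surface of column 1) and equate Σ ρ_i t_i down to z_c; mantle fills any gap and the z_c terms cancel.
Column 1: 30.1×2702 + (z_c − 30.1)×3297
Column 2: 0.335×0 + x×1029 + 3.76×2269 + 4.37×2926 + (z_c − 0.335 − 8.13 − x)×3297
The z_c×3297 term appears on both sides and cancels. Collect the known terms of each column as K = Σ(ρt)_known − 3297 × (depth of known layers): K_1 = 81330.2 − 3297×30.1 = −17909.5; K_2 = 21318.06 − 3297×(0.335 + 8.13) = −6591.045.
Balance: K_1 = K_2 − x×(3297 − 1029), so x = (K_2 − K_1)/(3297 − 1029) = 11318.5/2268 = 4.99 km.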